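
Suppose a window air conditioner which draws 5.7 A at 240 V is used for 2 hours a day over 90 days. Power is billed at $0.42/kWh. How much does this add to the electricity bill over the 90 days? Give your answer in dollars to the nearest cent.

$103.42

Power = 5.7 A × 240 V = 1368 W = 1.368 kW
Runtime = 2 h/day × 90 days = 180 h
Energy = 1.368 kW × 180 h = 246.24 kWh
Cost = 246.24 kWh × $0.42/kWh = $103.42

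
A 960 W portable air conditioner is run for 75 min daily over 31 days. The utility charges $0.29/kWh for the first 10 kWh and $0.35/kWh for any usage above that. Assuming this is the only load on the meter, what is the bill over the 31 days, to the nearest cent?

$12.42

Runtime = 75 min × 31 = 2325 min = 38.75 h
Energy = 0.96 kW × 38.75 h = 37.2 kWh
Tier 1 (0–10 kWh): 10 × $0.29 = $2.9
Above 10 kWh: 27.2 × $0.35 = $9.52
Bill = $12.42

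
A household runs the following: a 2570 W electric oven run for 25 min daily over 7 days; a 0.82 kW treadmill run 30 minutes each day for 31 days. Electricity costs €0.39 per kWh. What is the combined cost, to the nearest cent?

€7.88

electric oven: Runtime = 25 min × 7 = 175 min = 2.916666… h
electric oven: 2.57 kW × 2.916666… h = 7.495833… kWh
treadmill: Runtime = 30 min × 31 = 930 min = 15.5 h
treadmill: 0.82 kW × 15.5 h = 12.71 kWh
Total energy = 20.205833… kWh
Cost = 20.205833… × €0.39 = €7.88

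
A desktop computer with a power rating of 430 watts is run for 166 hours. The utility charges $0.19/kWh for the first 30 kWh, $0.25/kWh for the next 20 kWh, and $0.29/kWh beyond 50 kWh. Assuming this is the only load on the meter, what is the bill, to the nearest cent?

$16.90

Energy = 0.43 kW × 166 h = 71.38 kWh
Tier 1 (0–30 kWh): 30 × $0.19 = $5.7
Tier 2 (30–50 kWh): 20 × $0.25 = $5
Above 50 kWh: 21.38 × $0.29 = $6.2002
Bill = $16.90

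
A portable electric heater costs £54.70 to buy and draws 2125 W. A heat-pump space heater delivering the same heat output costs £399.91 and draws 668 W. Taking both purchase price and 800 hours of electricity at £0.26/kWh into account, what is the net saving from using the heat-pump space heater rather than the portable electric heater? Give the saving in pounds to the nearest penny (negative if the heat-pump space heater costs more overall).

portable electric heater: £54.70 + (2125/1000) kW × 800 h × £0.26 = £54.70 + £442 = £496.7
heat-pump space heater: £399.91 + (668/1000) kW × 800 h × £0.26 = £399.91 + £138.944 = £538.854
Saving = £496.7 − £538.854 = −£42.154 → -£42.15

-£42.15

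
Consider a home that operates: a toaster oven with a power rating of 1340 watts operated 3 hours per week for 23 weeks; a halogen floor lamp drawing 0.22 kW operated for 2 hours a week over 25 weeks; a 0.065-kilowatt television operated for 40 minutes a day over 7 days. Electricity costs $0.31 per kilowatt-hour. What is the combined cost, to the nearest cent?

toaster oven: Runtime = 3 h/week × 23 weeks = 69 h
toaster oven: 1.34 kW × 69 h = 92.46 kWh
halogen floor lamp: Runtime = 2 h/week × 25 weeks = 50 h
halogen floor lamp: 0.22 kW × 50 h = 11 kWh
television: Runtime = 40 min × 7 = 280 min = 4.666666… h
television: 0.065 kW × 4.666666… h = 0.303333… kWh
Total energy = 103.763333… kWh
Cost = 103.763333… × $0.31 = $32.17

$32.17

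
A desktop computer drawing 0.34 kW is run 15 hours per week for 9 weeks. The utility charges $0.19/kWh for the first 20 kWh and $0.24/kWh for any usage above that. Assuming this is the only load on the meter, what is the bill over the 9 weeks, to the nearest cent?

Runtime = 15 h/week × 9 weeks = 135 h
Energy = 0.34 kW × 135 h = 45.9 kWh
Tier 1 (0–20 kWh): 20 × $0.19 = $3.8
Above 20 kWh: 25.9 × $0.24 = $6.216
Bill = $10.02

$10.02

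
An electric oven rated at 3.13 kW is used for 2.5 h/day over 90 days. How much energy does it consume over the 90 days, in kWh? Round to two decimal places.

Runtime = 2.5 h/day × 90 days = 225 h
Energy = 3.13 kW × 225 h = 704.25 kWh

704.25 kWh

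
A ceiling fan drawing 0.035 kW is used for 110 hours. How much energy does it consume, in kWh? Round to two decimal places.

3.85 kWh

Energy = 0.035 kW × 110 h = 3.85 kWh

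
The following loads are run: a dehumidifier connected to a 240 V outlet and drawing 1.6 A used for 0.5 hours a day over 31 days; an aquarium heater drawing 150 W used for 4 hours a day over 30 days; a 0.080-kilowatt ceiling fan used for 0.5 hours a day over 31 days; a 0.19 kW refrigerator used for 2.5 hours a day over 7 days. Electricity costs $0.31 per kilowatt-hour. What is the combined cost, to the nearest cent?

$8.84

dehumidifier: Power = 1.6 A × 240 V = 384 W = 0.384 kW
dehumidifier: Runtime = 0.5 h/day × 31 days = 15.5 h
dehumidifier: 0.384 kW × 15.5 h = 5.952 kWh
aquarium heater: Runtime = 4 h/day × 30 days = 120 h
aquarium heater: 0.15 kW × 120 h = 18 kWh
ceiling fan: Runtime = 0.5 h/day × 31 days = 15.5 h
ceiling fan: 0.08 kW × 15.5 h = 1.24 kWh
refrigerator: Runtime = 2.5 h/day × 7 days = 17.5 h
refrigerator: 0.19 kW × 17.5 h = 3.325 kWh
Total energy = 28.517 kWh
Cost = 28.517 × $0.31 = $8.84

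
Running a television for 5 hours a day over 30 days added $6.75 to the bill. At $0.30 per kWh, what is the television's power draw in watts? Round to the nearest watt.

150 W

Energy = $6.75 ÷ $0.30/kWh = 22.5 kWh
Runtime = 5 h/day × 30 days = 150 h
Power = 22.5 kWh ÷ 150 h = 0.15 kW = 150 W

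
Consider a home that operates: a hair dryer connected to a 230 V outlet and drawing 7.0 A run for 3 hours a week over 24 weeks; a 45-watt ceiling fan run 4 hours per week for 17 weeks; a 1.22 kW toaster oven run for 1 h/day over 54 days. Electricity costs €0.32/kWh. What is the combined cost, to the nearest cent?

€59.16

hair dryer: Power = 7.0 A × 230 V = 1610 W = 1.61 kW
hair dryer: Runtime = 3 h/week × 24 weeks = 72 h
hair dryer: 1.61 kW × 72 h = 115.92 kWh
ceiling fan: Runtime = 4 h/week × 17 weeks = 68 h
ceiling fan: 0.045 kW × 68 h = 3.06 kWh
toaster oven: Runtime = 1 h/day × 54 days = 54 h
toaster oven: 1.22 kW × 54 h = 65.88 kWh
Total energy = 184.86 kWh
Cost = 184.86 × €0.32 = €59.16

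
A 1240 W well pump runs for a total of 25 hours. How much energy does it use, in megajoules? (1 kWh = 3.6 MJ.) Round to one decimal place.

111.6 MJ

Energy = 1.24 kW × 25 h = 31 kWh
= 31 × 3.6 MJ = 111.6 MJ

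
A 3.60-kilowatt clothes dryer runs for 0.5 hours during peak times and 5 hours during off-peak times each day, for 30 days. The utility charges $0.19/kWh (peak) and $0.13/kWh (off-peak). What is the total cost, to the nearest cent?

$80.46

Peak energy = 3.6 kW × 0.5 h × 30 = 54 kWh
Off-peak energy = 3.6 kW × 5 h × 30 = 540 kWh
Cost = 54 × $0.19 + 540 × $0.13 = $10.26 + $70.2 = $80.46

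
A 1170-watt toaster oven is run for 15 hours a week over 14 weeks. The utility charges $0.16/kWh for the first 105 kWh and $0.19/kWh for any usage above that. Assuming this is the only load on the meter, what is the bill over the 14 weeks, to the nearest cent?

$43.53

Runtime = 15 h/week × 14 weeks = 210 h
Energy = 1.17 kW × 210 h = 245.7 kWh
Tier 1 (0–105 kWh): 105 × $0.16 = $16.8
Above 105 kWh: 140.7 × $0.19 = $26.733
Bill = $43.53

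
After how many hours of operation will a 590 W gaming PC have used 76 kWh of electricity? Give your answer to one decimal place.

Hours = 76 kWh ÷ 0.59 kW = 128.8 h

128.8 h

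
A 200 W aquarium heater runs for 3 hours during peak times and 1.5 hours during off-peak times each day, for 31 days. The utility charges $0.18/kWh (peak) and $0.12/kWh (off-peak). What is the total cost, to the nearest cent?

$4.46

Peak energy = 0.2 kW × 3 h × 31 = 18.6 kWh
Off-peak energy = 0.2 kW × 1.5 h × 31 = 9.3 kWh
Cost = 18.6 × $0.18 + 9.3 × $0.12 = $3.348 + $1.116 = $4.46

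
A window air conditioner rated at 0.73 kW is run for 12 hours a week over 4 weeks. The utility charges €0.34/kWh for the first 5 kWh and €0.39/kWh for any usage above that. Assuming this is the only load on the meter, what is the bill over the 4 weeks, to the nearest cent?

€13.42

Runtime = 12 h/week × 4 weeks = 48 h
Energy = 0.73 kW × 48 h = 35.04 kWh
Tier 1 (0–5 kWh): 5 × €0.34 = €1.7
Above 5 kWh: 30.04 × €0.39 = €11.7156
Bill = €13.42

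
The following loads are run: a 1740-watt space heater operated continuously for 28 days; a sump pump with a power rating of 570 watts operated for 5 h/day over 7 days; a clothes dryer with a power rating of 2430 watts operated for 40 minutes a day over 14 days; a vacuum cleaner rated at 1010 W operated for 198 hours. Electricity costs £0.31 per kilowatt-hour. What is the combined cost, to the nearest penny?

£437.69

space heater: Runtime = 24 h × 28 = 672 h
space heater: 1.74 kW × 672 h = 1169.28 kWh
sump pump: Runtime = 5 h/day × 7 days = 35 h
sump pump: 0.57 kW × 35 h = 19.95 kWh
clothes dryer: Runtime = 40 min × 14 = 560 min = 9.333333… h
clothes dryer: 2.43 kW × 9.333333… h = 22.68 kWh
vacuum cleaner: 1.01 kW × 198 h = 199.98 kWh
Total energy = 1411.89 kWh
Cost = 1411.89 × £0.31 = £437.69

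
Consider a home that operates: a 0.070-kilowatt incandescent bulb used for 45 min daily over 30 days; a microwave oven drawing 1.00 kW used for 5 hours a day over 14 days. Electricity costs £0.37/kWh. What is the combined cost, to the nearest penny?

incandescent bulb: Runtime = 45 min × 30 = 1350 min = 22.5 h
incandescent bulb: 0.07 kW × 22.5 h = 1.575 kWh
microwave oven: Runtime = 5 h/day × 14 days = 70 h
microwave oven: 1 kW × 70 h = 70 kWh
Total energy = 71.575 kWh
Cost = 71.575 × £0.37 = £26.48

£26.48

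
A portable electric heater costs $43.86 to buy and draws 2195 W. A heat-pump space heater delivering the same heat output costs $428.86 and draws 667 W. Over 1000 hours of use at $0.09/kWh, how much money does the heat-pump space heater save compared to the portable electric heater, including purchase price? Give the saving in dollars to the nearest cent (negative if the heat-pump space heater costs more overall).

portable electric heater: $43.86 + (2195/1000) kW × 1000 h × $0.09 = $43.86 + $197.55 = $241.41
heat-pump space heater: $428.86 + (667/1000) kW × 1000 h × $0.09 = $428.86 + $60.03 = $488.89
Saving = $241.41 − $488.89 = −$247.48

-$247.48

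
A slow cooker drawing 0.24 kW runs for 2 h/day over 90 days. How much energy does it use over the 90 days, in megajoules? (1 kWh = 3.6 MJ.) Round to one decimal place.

Runtime = 2 h/day × 90 days = 180 h
Energy = 0.24 kW × 180 h = 43.2 kWh
= 43.2 × 3.6 MJ = 155.5 MJ

155.5 MJ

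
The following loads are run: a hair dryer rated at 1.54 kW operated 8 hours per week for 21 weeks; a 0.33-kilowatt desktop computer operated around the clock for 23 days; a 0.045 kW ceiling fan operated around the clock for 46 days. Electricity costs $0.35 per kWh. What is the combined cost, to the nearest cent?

hair dryer: Runtime = 8 h/week × 21 weeks = 168 h
hair dryer: 1.54 kW × 168 h = 258.72 kWh
desktop computer: Runtime = 24 h × 23 = 552 h
desktop computer: 0.33 kW × 552 h = 182.16 kWh
ceiling fan: Runtime = 24 h × 46 = 1104 h
ceiling fan: 0.045 kW × 1104 h = 49.68 kWh
Total energy = 490.56 kWh
Cost = 490.56 × $0.35 = $171.70

$171.70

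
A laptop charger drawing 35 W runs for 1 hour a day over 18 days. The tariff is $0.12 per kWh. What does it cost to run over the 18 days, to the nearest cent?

Runtime = 1 h/day × 18 days = 18 h
Energy = 0.035 kW × 18 h = 0.63 kWh
Cost = 0.63 kWh × $0.12/kWh = $0.08

$0.08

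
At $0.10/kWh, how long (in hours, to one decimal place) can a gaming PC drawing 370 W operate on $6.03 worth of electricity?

Energy available = $6.03 ÷ $0.10/kWh = 60.3 kWh
Hours = 60.3 kWh ÷ 0.37 kW = 163.0 h

163.0 h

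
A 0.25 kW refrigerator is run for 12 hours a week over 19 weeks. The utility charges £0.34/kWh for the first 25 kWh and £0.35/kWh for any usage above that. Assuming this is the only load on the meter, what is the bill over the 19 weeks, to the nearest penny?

Runtime = 12 h/week × 19 weeks = 228 h
Energy = 0.25 kW × 228 h = 57 kWh
Tier 1 (0–25 kWh): 25 × £0.34 = £8.5
Above 25 kWh: 32 × £0.35 = £11.2
Bill = £19.70

£19.70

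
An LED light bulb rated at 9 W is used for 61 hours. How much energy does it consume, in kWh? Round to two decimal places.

Energy = 0.009 kW × 61 h = 0.549 kWh ≈ 0.55 kWh

0.55 kWh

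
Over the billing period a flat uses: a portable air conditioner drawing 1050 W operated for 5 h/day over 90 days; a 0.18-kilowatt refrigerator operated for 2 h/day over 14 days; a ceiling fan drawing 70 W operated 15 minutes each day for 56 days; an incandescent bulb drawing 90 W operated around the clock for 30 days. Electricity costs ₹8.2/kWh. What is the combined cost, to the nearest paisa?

portable air conditioner: Runtime = 5 h/day × 90 days = 450 h
portable air conditioner: 1.05 kW × 450 h = 472.5 kWh
refrigerator: Runtime = 2 h/day × 14 days = 28 h
refrigerator: 0.18 kW × 28 h = 5.04 kWh
ceiling fan: Runtime = 15 min × 56 = 840 min = 14 h
ceiling fan: 0.07 kW × 14 h = 0.98 kWh
incandescent bulb: Runtime = 24 h × 30 = 720 h
incandescent bulb: 0.09 kW × 720 h = 64.8 kWh
Total energy = 543.32 kWh
Cost = 543.32 × ₹8.2 = ₹4455.22

₹4455.22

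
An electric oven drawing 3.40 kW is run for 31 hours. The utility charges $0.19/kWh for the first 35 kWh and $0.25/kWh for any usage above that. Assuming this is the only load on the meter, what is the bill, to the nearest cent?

$24.25

Energy = 3.4 kW × 31 h = 105.4 kWh
Tier 1 (0–35 kWh): 35 × $0.19 = $6.65
Above 35 kWh: 70.4 × $0.25 = $17.6
Bill = $24.25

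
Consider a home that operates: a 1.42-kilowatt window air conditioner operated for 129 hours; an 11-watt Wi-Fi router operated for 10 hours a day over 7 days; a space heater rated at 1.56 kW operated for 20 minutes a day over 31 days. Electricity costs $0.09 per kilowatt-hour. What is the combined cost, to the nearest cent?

$18.01

window air conditioner: 1.42 kW × 129 h = 183.18 kWh
Wi-Fi router: Runtime = 10 h/day × 7 days = 70 h
Wi-Fi router: 0.011 kW × 70 h = 0.77 kWh
space heater: Runtime = 20 min × 31 = 620 min = 10.333333… h
space heater: 1.56 kW × 10.333333… h = 16.12 kWh
Total energy = 200.07 kWh
Cost = 200.07 × $0.09 = $18.01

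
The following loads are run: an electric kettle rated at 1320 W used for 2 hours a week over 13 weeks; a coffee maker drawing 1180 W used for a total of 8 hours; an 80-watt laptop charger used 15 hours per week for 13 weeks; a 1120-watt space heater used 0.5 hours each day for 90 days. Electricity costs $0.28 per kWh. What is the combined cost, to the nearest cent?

electric kettle: Runtime = 2 h/week × 13 weeks = 26 h
electric kettle: 1.32 kW × 26 h = 34.32 kWh
coffee maker: 1.18 kW × 8 h = 9.44 kWh
laptop charger: Runtime = 15 h/week × 13 weeks = 195 h
laptop charger: 0.08 kW × 195 h = 15.6 kWh
space heater: Runtime = 0.5 h/day × 90 days = 45 h
space heater: 1.12 kW × 45 h = 50.4 kWh
Total energy = 109.76 kWh
Cost = 109.76 × $0.28 = $30.73

$30.73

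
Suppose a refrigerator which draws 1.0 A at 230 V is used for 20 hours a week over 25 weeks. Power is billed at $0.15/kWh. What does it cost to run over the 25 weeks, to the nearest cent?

$17.25

Power = 1.0 A × 230 V = 230 W = 0.23 kW
Runtime = 20 h/week × 25 weeks = 500 h
Energy = 0.23 kW × 500 h = 115 kWh
Cost = 115 kWh × $0.15/kWh = $17.25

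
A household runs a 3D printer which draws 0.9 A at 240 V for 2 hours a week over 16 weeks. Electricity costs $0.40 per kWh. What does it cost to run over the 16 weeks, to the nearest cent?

Power = 0.9 A × 240 V = 216 W = 0.216 kW
Runtime = 2 h/week × 16 weeks = 32 h
Energy = 0.216 kW × 32 h = 6.912 kWh
Cost = 6.912 kWh × $0.40/kWh = $2.76

$2.76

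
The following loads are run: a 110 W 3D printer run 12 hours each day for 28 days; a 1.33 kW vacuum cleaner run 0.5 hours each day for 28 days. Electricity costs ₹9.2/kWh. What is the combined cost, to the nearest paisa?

₹511.34

3D printer: Runtime = 12 h/day × 28 days = 336 h
3D printer: 0.11 kW × 336 h = 36.96 kWh
vacuum cleaner: Runtime = 0.5 h/day × 28 days = 14 h
vacuum cleaner: 1.33 kW × 14 h = 18.62 kWh
Total energy = 55.58 kWh
Cost = 55.58 × ₹9.2 = ₹511.34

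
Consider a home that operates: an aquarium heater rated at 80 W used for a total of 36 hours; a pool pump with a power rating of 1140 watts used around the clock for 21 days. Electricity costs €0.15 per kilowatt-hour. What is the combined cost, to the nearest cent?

aquarium heater: 0.08 kW × 36 h = 2.88 kWh
pool pump: Runtime = 24 h × 21 = 504 h
pool pump: 1.14 kW × 504 h = 574.56 kWh
Total energy = 577.44 kWh
Cost = 577.44 × €0.15 = €86.62

€86.62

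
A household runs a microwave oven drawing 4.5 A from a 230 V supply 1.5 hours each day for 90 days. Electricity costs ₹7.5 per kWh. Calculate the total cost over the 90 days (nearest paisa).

₹1047.94

Power = 4.5 A × 230 V = 1035 W = 1.035 kW
Runtime = 1.5 h/day × 90 days = 135 h
Energy = 1.035 kW × 135 h = 139.725 kWh
Cost = 139.725 kWh × ₹7.5/kWh = ₹1047.94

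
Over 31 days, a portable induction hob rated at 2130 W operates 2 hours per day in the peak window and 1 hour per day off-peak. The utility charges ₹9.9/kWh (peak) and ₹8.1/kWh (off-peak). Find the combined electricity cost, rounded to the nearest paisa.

₹1842.24

Peak energy = 2.13 kW × 2 h × 31 = 132.06 kWh
Off-peak energy = 2.13 kW × 1 h × 31 = 66.03 kWh
Cost = 132.06 × ₹9.9 + 66.03 × ₹8.1 = ₹1307.394 + ₹534.843 = ₹1842.24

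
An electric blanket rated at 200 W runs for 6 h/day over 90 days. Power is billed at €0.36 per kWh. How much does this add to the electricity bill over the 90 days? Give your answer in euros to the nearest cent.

Runtime = 6 h/day × 90 days = 540 h
Energy = 0.2 kW × 540 h = 108 kWh
Cost = 108 kWh × €0.36/kWh = €38.88

€38.88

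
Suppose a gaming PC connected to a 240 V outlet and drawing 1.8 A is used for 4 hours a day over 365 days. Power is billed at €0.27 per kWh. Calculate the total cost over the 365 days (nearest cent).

€170.29

Power = 1.8 A × 240 V = 432 W = 0.432 kW
Runtime = 4 h/day × 365 days = 1460 h
Energy = 0.432 kW × 1460 h = 630.72 kWh
Cost = 630.72 kWh × €0.27/kWh = €170.29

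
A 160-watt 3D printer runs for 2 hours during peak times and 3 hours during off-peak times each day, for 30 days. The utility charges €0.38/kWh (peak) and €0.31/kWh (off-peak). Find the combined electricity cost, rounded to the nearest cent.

Peak energy = 0.16 kW × 2 h × 30 = 9.6 kWh
Off-peak energy = 0.16 kW × 3 h × 30 = 14.4 kWh
Cost = 9.6 × €0.38 + 14.4 × €0.31 = €3.648 + €4.464 = €8.11

€8.11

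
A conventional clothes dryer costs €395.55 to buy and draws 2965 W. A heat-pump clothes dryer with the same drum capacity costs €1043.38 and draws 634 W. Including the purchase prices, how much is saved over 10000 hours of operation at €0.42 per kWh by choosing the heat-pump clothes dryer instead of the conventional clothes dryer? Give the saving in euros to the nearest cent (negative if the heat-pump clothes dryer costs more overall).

conventional clothes dryer: €395.55 + (2965/1000) kW × 10000 h × €0.42 = €395.55 + €12453 = €12848.55
heat-pump clothes dryer: €1043.38 + (634/1000) kW × 10000 h × €0.42 = €1043.38 + €2662.8 = €3706.18
Saving = €12848.55 − €3706.18 = €9142.37

€9142.37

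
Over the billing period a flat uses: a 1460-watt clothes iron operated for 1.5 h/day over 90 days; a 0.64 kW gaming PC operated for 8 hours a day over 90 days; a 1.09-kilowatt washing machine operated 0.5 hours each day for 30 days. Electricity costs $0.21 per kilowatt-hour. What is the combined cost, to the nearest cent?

clothes iron: Runtime = 1.5 h/day × 90 days = 135 h
clothes iron: 1.46 kW × 135 h = 197.1 kWh
gaming PC: Runtime = 8 h/day × 90 days = 720 h
gaming PC: 0.64 kW × 720 h = 460.8 kWh
washing machine: Runtime = 0.5 h/day × 30 days = 15 h
washing machine: 1.09 kW × 15 h = 16.35 kWh
Total energy = 674.25 kWh
Cost = 674.25 × $0.21 = $141.59

$141.59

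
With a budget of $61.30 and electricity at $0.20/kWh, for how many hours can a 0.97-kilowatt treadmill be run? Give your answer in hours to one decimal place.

316.0 h

Energy available = $61.30 ÷ $0.20/kWh = 306.5 kWh
Hours = 306.5 kWh ÷ 0.97 kW = 316.0 h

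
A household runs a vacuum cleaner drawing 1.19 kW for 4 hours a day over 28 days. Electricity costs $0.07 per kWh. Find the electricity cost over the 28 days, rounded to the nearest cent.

Runtime = 4 h/day × 28 days = 112 h
Energy = 1.19 kW × 112 h = 133.28 kWh
Cost = 133.28 kWh × $0.07/kWh = $9.33

$9.33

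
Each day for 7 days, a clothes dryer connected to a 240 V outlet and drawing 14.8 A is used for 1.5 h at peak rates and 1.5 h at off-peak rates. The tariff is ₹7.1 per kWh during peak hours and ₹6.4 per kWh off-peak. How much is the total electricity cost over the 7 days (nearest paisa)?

Power = 14.8 A × 240 V = 3552 W = 3.552 kW
Peak energy = 3.552 kW × 1.5 h × 7 = 37.296 kWh
Off-peak energy = 3.552 kW × 1.5 h × 7 = 37.296 kWh
Cost = 37.296 × ₹7.1 + 37.296 × ₹6.4 = ₹264.8016 + ₹238.6944 = ₹503.50

₹503.50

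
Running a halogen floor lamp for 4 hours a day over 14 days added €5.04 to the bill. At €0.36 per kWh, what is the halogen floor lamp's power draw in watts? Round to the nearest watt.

Energy = €5.04 ÷ €0.36/kWh = 14 kWh
Runtime = 4 h/day × 14 days = 56 h
Power = 14 kWh ÷ 56 h = 0.25 kW = 250 W

250 W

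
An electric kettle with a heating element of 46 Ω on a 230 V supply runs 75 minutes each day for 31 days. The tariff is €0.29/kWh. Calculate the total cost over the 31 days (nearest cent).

€12.92

Power = V²/R = 230²/46 = 1150 W = 1.15 kW
Runtime = 75 min × 31 = 2325 min = 38.75 h
Energy = 1.15 kW × 38.75 h = 44.5625 kWh
Cost = 44.5625 kWh × €0.29/kWh = €12.92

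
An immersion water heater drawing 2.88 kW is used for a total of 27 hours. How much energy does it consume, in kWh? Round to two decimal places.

Energy = 2.88 kW × 27 h = 77.76 kWh

77.76 kWh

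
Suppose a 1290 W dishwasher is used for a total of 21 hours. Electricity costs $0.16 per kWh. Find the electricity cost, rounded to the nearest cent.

Energy = 1.29 kW × 21 h = 27.09 kWh
Cost = 27.09 kWh × $0.16/kWh = $4.33

$4.33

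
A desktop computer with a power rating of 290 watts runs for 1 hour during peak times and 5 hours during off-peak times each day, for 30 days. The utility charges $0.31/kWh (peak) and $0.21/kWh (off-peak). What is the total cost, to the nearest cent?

$11.83

Peak energy = 0.29 kW × 1 h × 30 = 8.7 kWh
Off-peak energy = 0.29 kW × 5 h × 30 = 43.5 kWh
Cost = 8.7 × $0.31 + 43.5 × $0.21 = $2.697 + $9.135 = $11.83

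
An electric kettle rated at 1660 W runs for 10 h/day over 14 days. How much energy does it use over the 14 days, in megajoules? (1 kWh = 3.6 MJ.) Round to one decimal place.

836.6 MJ

Runtime = 10 h/day × 14 days = 140 h
Energy = 1.66 kW × 140 h = 232.4 kWh
= 232.4 × 3.6 MJ = 836.6 MJ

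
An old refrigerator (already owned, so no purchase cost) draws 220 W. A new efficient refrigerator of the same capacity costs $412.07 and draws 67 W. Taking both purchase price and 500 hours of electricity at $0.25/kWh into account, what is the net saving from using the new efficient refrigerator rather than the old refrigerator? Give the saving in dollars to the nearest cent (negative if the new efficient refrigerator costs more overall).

old refrigerator: $0.00 + (220/1000) kW × 500 h × $0.25 = $0.00 + $27.5 = $27.5
new efficient refrigerator: $412.07 + (67/1000) kW × 500 h × $0.25 = $412.07 + $8.375 = $420.445
Saving = $27.5 − $420.445 = −$392.945 → -$392.95

-$392.95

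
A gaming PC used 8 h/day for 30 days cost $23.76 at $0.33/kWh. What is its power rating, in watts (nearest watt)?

Energy = $23.76 ÷ $0.33/kWh = 72 kWh
Runtime = 8 h/day × 30 days = 240 h
Power = 72 kWh ÷ 240 h = 0.3 kW = 300 W

300 W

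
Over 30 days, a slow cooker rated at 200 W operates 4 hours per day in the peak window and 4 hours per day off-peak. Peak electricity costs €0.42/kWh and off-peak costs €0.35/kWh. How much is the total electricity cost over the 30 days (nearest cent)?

€18.48

Peak energy = 0.2 kW × 4 h × 30 = 24 kWh
Off-peak energy = 0.2 kW × 4 h × 30 = 24 kWh
Cost = 24 × €0.42 + 24 × €0.35 = €10.08 + €8.4 = €18.48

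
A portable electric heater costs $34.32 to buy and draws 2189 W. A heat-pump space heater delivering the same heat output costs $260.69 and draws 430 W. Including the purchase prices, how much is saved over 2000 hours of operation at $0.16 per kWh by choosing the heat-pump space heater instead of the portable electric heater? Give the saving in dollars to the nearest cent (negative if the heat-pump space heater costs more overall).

portable electric heater: $34.32 + (2189/1000) kW × 2000 h × $0.16 = $34.32 + $700.48 = $734.8
heat-pump space heater: $260.69 + (430/1000) kW × 2000 h × $0.16 = $260.69 + $137.6 = $398.29
Saving = $734.8 − $398.29 = $336.51

$336.51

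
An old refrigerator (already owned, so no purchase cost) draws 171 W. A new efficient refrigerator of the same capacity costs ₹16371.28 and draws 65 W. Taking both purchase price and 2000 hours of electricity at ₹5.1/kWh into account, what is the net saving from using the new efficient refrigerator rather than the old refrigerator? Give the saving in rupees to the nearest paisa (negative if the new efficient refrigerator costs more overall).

old refrigerator: ₹0.00 + (171/1000) kW × 2000 h × ₹5.1 = ₹0.00 + ₹1744.2 = ₹1744.2
new efficient refrigerator: ₹16371.28 + (65/1000) kW × 2000 h × ₹5.1 = ₹16371.28 + ₹663 = ₹17034.28
Saving = ₹1744.2 − ₹17034.28 = −₹15290.08

-₹15290.08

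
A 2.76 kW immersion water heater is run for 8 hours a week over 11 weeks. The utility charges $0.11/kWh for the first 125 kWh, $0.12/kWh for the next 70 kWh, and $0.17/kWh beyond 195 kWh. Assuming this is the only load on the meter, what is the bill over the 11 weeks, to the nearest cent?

$30.29

Runtime = 8 h/week × 11 weeks = 88 h
Energy = 2.76 kW × 88 h = 242.88 kWh
Tier 1 (0–125 kWh): 125 × $0.11 = $13.75
Tier 2 (125–195 kWh): 70 × $0.12 = $8.4
Above 195 kWh: 47.88 × $0.17 = $8.1396
Bill = $30.29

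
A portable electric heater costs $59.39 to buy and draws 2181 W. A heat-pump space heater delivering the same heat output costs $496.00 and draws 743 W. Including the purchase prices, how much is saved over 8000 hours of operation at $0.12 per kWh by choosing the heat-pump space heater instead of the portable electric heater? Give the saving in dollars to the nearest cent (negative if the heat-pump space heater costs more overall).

$943.87

portable electric heater: $59.39 + (2181/1000) kW × 8000 h × $0.12 = $59.39 + $2093.76 = $2153.15
heat-pump space heater: $496.00 + (743/1000) kW × 8000 h × $0.12 = $496.00 + $713.28 = $1209.28
Saving = $2153.15 − $1209.28 = $943.87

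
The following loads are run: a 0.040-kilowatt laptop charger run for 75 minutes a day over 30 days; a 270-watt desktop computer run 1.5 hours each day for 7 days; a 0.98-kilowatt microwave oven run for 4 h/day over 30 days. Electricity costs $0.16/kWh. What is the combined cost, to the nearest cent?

$19.51

laptop charger: Runtime = 75 min × 30 = 2250 min = 37.5 h
laptop charger: 0.04 kW × 37.5 h = 1.5 kWh
desktop computer: Runtime = 1.5 h/day × 7 days = 10.5 h
desktop computer: 0.27 kW × 10.5 h = 2.835 kWh
microwave oven: Runtime = 4 h/day × 30 days = 120 h
microwave oven: 0.98 kW × 120 h = 117.6 kWh
Total energy = 121.935 kWh
Cost = 121.935 × $0.16 = $19.51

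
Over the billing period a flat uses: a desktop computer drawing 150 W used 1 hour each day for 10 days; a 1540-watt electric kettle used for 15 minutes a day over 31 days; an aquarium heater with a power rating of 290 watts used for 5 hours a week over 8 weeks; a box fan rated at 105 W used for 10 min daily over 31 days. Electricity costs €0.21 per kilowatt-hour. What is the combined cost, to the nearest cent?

€5.37

desktop computer: Runtime = 1 h/day × 10 days = 10 h
desktop computer: 0.15 kW × 10 h = 1.5 kWh
electric kettle: Runtime = 15 min × 31 = 465 min = 7.75 h
electric kettle: 1.54 kW × 7.75 h = 11.935 kWh
aquarium heater: Runtime = 5 h/week × 8 weeks = 40 h
aquarium heater: 0.29 kW × 40 h = 11.6 kWh
box fan: Runtime = 10 min × 31 = 310 min = 5.166666… h
box fan: 0.105 kW × 5.166666… h = 0.5425 kWh
Total energy = 25.5775 kWh
Cost = 25.5775 × €0.21 = €5.37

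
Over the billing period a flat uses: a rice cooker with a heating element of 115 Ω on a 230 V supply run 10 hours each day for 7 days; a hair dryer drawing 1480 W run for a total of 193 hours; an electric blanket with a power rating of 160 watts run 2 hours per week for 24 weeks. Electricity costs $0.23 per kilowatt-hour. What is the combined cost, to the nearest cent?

rice cooker: Power = V²/R = 230²/115 = 460 W = 0.46 kW
rice cooker: Runtime = 10 h/day × 7 days = 70 h
rice cooker: 0.46 kW × 70 h = 32.2 kWh
hair dryer: 1.48 kW × 193 h = 285.64 kWh
electric blanket: Runtime = 2 h/week × 24 weeks = 48 h
electric blanket: 0.16 kW × 48 h = 7.68 kWh
Total energy = 325.52 kWh
Cost = 325.52 × $0.23 = $74.87

$74.87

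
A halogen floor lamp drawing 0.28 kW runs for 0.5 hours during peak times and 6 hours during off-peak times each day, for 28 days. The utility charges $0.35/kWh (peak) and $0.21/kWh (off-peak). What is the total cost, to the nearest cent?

Peak energy = 0.28 kW × 0.5 h × 28 = 3.92 kWh
Off-peak energy = 0.28 kW × 6 h × 28 = 47.04 kWh
Cost = 3.92 × $0.35 + 47.04 × $0.21 = $1.372 + $9.8784 = $11.25

$11.25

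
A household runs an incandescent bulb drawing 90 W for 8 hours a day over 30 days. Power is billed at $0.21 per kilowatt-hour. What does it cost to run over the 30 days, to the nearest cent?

$4.54

Runtime = 8 h/day × 30 days = 240 h
Energy = 0.09 kW × 240 h = 21.6 kWh
Cost = 21.6 kWh × $0.21/kWh = $4.54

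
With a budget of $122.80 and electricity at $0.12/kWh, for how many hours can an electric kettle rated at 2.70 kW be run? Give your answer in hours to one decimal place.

Energy available = $122.80 ÷ $0.12/kWh = 1023.3333 kWh
Hours = 1023.3333 kWh ÷ 2.7 kW = 379.0 h

379.0 h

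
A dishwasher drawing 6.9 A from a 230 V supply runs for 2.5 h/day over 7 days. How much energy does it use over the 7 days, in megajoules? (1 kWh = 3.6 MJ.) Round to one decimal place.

100.0 MJ

Power = 6.9 A × 230 V = 1587 W = 1.587 kW
Runtime = 2.5 h/day × 7 days = 17.5 h
Energy = 1.587 kW × 17.5 h = 27.7725 kWh
= 27.7725 × 3.6 MJ = 100.0 MJ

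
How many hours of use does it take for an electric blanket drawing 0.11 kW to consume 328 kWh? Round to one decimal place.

Hours = 328 kWh ÷ 0.11 kW = 2981.8 h

2981.8 h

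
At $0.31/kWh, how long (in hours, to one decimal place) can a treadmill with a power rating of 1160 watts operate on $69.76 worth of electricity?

194.0 h

Energy available = $69.76 ÷ $0.31/kWh = 225.0323 kWh
Hours = 225.0323 kWh ÷ 1.16 kW = 194.0 h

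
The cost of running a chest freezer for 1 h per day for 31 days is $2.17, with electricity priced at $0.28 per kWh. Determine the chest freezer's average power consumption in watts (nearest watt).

Energy = $2.17 ÷ $0.28/kWh = 7.75 kWh
Runtime = 1 h/day × 31 days = 31 h
Power = 7.75 kWh ÷ 31 h = 0.25 kW = 250 W

250 W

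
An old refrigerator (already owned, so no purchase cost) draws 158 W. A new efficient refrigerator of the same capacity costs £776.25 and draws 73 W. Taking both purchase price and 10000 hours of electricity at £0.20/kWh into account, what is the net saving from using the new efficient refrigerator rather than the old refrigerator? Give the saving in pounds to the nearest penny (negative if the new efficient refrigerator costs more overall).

-£606.25

old refrigerator: £0.00 + (158/1000) kW × 10000 h × £0.20 = £0.00 + £316 = £316
new efficient refrigerator: £776.25 + (73/1000) kW × 10000 h × £0.20 = £776.25 + £146 = £922.25
Saving = £316 − £922.25 = −£606.25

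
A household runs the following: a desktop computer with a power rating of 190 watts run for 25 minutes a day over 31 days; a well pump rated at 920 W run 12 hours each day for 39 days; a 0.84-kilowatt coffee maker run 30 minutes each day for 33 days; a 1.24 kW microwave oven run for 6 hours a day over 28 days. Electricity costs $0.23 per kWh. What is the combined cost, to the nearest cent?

desktop computer: Runtime = 25 min × 31 = 775 min = 12.916666… h
desktop computer: 0.19 kW × 12.916666… h = 2.454166… kWh
well pump: Runtime = 12 h/day × 39 days = 468 h
well pump: 0.92 kW × 468 h = 430.56 kWh
coffee maker: Runtime = 30 min × 33 = 990 min = 16.5 h
coffee maker: 0.84 kW × 16.5 h = 13.86 kWh
microwave oven: Runtime = 6 h/day × 28 days = 168 h
microwave oven: 1.24 kW × 168 h = 208.32 kWh
Total energy = 655.194166… kWh
Cost = 655.194166… × $0.23 = $150.69

$150.69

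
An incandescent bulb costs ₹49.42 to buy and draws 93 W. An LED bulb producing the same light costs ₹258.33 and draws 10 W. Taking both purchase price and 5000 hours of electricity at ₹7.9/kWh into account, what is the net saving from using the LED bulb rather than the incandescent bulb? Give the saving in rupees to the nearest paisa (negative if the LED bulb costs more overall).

₹3069.59

incandescent bulb: ₹49.42 + (93/1000) kW × 5000 h × ₹7.9 = ₹49.42 + ₹3673.5 = ₹3722.92
LED bulb: ₹258.33 + (10/1000) kW × 5000 h × ₹7.9 = ₹258.33 + ₹395 = ₹653.33
Saving = ₹3722.92 − ₹653.33 = ₹3069.59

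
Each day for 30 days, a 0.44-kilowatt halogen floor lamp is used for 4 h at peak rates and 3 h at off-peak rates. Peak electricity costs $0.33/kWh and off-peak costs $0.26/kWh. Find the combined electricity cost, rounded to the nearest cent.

Peak energy = 0.44 kW × 4 h × 30 = 52.8 kWh
Off-peak energy = 0.44 kW × 3 h × 30 = 39.6 kWh
Cost = 52.8 × $0.33 + 39.6 × $0.26 = $17.424 + $10.296 = $27.72

$27.72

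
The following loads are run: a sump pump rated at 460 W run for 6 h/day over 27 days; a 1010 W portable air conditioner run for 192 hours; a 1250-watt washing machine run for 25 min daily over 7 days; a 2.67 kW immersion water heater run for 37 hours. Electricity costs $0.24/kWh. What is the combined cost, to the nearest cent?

sump pump: Runtime = 6 h/day × 27 days = 162 h
sump pump: 0.46 kW × 162 h = 74.52 kWh
portable air conditioner: 1.01 kW × 192 h = 193.92 kWh
washing machine: Runtime = 25 min × 7 = 175 min = 2.916666… h
washing machine: 1.25 kW × 2.916666… h = 3.645833… kWh
immersion water heater: 2.67 kW × 37 h = 98.79 kWh
Total energy = 370.875833… kWh
Cost = 370.875833… × $0.24 = $89.01

$89.01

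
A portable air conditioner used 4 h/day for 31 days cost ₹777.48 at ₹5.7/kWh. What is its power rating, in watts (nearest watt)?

Energy = ₹777.48 ÷ ₹5.7/kWh = 136.4 kWh
Runtime = 4 h/day × 31 days = 124 h
Power = 136.4 kWh ÷ 124 h = 1.1 kW = 1100 W

1100 W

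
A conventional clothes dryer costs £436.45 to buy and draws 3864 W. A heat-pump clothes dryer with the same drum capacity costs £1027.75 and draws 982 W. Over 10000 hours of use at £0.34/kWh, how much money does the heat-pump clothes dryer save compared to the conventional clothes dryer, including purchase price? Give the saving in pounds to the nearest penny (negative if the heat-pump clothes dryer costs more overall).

£9207.50

conventional clothes dryer: £436.45 + (3864/1000) kW × 10000 h × £0.34 = £436.45 + £13137.6 = £13574.05
heat-pump clothes dryer: £1027.75 + (982/1000) kW × 10000 h × £0.34 = £1027.75 + £3338.8 = £4366.55
Saving = £13574.05 − £4366.55 = £9207.5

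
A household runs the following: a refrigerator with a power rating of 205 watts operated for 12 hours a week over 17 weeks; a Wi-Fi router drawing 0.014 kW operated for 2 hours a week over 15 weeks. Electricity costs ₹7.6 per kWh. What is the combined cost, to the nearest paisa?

refrigerator: Runtime = 12 h/week × 17 weeks = 204 h
refrigerator: 0.205 kW × 204 h = 41.82 kWh
Wi-Fi router: Runtime = 2 h/week × 15 weeks = 30 h
Wi-Fi router: 0.014 kW × 30 h = 0.42 kWh
Total energy = 42.24 kWh
Cost = 42.24 × ₹7.6 = ₹321.02

₹321.02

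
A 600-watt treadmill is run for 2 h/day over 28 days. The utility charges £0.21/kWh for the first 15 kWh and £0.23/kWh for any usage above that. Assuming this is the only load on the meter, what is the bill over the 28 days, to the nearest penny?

Runtime = 2 h/day × 28 days = 56 h
Energy = 0.6 kW × 56 h = 33.6 kWh
Tier 1 (0–15 kWh): 15 × £0.21 = £3.15
Above 15 kWh: 18.6 × £0.23 = £4.278
Bill = £7.43

£7.43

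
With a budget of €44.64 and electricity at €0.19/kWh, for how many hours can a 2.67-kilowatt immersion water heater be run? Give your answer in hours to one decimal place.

88.0 h

Energy available = €44.64 ÷ €0.19/kWh = 234.9474 kWh
Hours = 234.9474 kWh ÷ 2.67 kW = 88.0 h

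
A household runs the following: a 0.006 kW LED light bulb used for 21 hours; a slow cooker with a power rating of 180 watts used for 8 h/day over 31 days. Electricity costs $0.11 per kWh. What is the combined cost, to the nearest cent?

LED light bulb: 0.006 kW × 21 h = 0.126 kWh
slow cooker: Runtime = 8 h/day × 31 days = 248 h
slow cooker: 0.18 kW × 248 h = 44.64 kWh
Total energy = 44.766 kWh
Cost = 44.766 × $0.11 = $4.92

$4.92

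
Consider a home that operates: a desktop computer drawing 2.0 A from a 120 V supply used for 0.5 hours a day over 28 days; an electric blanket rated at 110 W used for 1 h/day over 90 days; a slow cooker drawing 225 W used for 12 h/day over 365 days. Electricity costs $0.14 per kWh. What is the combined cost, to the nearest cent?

desktop computer: Power = 2.0 A × 120 V = 240 W = 0.24 kW
desktop computer: Runtime = 0.5 h/day × 28 days = 14 h
desktop computer: 0.24 kW × 14 h = 3.36 kWh
electric blanket: Runtime = 1 h/day × 90 days = 90 h
electric blanket: 0.11 kW × 90 h = 9.9 kWh
slow cooker: Runtime = 12 h/day × 365 days = 4380 h
slow cooker: 0.225 kW × 4380 h = 985.5 kWh
Total energy = 998.76 kWh
Cost = 998.76 × $0.14 = $139.83

$139.83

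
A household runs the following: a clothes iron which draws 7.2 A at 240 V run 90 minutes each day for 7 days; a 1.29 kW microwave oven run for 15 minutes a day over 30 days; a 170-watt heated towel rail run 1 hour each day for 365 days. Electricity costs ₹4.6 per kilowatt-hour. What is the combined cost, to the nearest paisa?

clothes iron: Power = 7.2 A × 240 V = 1728 W = 1.728 kW
clothes iron: Runtime = 90 min × 7 = 630 min = 10.5 h
clothes iron: 1.728 kW × 10.5 h = 18.144 kWh
microwave oven: Runtime = 15 min × 30 = 450 min = 7.5 h
microwave oven: 1.29 kW × 7.5 h = 9.675 kWh
heated towel rail: Runtime = 1 h/day × 365 days = 365 h
heated towel rail: 0.17 kW × 365 h = 62.05 kWh
Total energy = 89.869 kWh
Cost = 89.869 × ₹4.6 = ₹413.40

₹413.40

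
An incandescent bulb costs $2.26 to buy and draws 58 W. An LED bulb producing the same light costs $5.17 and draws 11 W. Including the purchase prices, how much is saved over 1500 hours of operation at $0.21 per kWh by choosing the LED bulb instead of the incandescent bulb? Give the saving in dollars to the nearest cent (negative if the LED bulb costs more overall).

incandescent bulb: $2.26 + (58/1000) kW × 1500 h × $0.21 = $2.26 + $18.27 = $20.53
LED bulb: $5.17 + (11/1000) kW × 1500 h × $0.21 = $5.17 + $3.465 = $8.635
Saving = $20.53 − $8.635 = $11.895 → $11.90

$11.90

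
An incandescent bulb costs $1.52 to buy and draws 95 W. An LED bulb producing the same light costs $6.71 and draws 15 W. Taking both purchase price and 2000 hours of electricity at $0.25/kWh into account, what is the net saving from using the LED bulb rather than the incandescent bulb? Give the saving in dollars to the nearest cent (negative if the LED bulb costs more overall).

$34.81

incandescent bulb: $1.52 + (95/1000) kW × 2000 h × $0.25 = $1.52 + $47.5 = $49.02
LED bulb: $6.71 + (15/1000) kW × 2000 h × $0.25 = $6.71 + $7.5 = $14.21
Saving = $49.02 − $14.21 = $34.81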